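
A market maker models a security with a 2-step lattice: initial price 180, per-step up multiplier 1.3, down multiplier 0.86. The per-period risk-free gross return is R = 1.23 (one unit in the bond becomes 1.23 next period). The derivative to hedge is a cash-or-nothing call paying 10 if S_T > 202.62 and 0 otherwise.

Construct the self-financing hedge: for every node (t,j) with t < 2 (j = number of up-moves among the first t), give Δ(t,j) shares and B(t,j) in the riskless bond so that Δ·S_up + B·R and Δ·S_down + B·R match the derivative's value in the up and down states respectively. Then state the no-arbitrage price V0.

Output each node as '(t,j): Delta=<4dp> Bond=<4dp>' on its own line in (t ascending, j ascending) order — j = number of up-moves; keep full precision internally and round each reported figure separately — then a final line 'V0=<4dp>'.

(0,0): Delta=0.0863 Bond=-10.8639
(1,0): Delta=0.0000 Bond=0.0000
(1,1): Delta=0.0971 Bond=-15.8906
V0=4.6740

Risk-neutral probability p* = (R−d)/(u−d) = (1.23−0.86)/(1.3−0.86) = 0.8409.
Terminal payoffs: V(2,0)=0.0000, V(2,1)=0.0000, V(2,2)=10.0000
Node (1,0) S=154.8000: V=(p*·0.0000+(1−p*)·0.0000)/1.23=0.0000; Δ=(0.0000−0.0000)/(201.2400−133.1280)=0.0000; B=V−Δ·S=0.0000
Node (1,1) S=234.0000: V=(p*·10.0000+(1−p*)·0.0000)/1.23=6.8367; Δ=(10.0000−0.0000)/(304.2000−201.2400)=0.0971; B=V−Δ·S=-15.8906
Node (0,0) S=180.0000: V=(p*·6.8367+(1−p*)·0.0000)/1.23=4.6740; Δ=(6.8367−0.0000)/(234.0000−154.8000)=0.0863; B=V−Δ·S=-10.8639
The time-0 hedge costs 4.6740, which is the no-arbitrage price.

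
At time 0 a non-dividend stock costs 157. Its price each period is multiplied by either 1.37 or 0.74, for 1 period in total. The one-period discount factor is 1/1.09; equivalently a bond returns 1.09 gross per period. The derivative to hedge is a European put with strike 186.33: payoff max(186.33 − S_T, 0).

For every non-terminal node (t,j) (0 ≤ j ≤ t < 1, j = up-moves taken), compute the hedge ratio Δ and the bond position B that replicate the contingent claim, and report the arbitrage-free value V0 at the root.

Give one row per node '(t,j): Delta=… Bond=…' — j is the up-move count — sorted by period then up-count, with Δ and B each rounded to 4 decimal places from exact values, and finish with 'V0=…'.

Since d<R<u, set p* = (R−d)/(u−d) = 0.5556; price each node as the discounted p*-expectation of its children.
At expiry t=1: V(1,0)=70.1500, V(1,1)=0.0000
  t=0,j=0: stock 157.0000 → up 215.0900 (V=0.0000), down 116.1800 (V=70.1500). Price 28.6035; hedge Δ=-0.7092, bond B=139.9527.
The time-0 hedge costs 28.6035, which is the no-arbitrage price.

(0,0): Delta=-0.7092 Bond=139.9527
V0=28.6035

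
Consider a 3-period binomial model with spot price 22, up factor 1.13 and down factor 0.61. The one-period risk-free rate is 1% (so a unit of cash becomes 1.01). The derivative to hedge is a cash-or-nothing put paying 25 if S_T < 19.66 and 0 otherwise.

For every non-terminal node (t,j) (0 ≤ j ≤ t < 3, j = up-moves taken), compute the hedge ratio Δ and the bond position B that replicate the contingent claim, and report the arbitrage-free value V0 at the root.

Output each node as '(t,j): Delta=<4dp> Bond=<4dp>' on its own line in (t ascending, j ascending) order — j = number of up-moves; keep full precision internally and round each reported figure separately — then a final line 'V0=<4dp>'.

(0,0): Delta=-1.2676 Bond=41.1076
(1,0): Delta=0.0000 Bond=24.5074
(1,1): Delta=-1.4729 Bond=46.6221
(2,0): Delta=0.0000 Bond=24.7525
(2,1): Delta=0.0000 Bond=24.7525
(2,2): Delta=-1.7114 Bond=53.7890
V0=13.2203

Under the risk-neutral measure, an up-move has probability p* = (R−d)/(u−d) = 0.7692 and values discount at R = 1.01.
Payoff layer (t=3): V(3,0)=25.0000, V(3,1)=25.0000, V(3,2)=25.0000, V(3,3)=0.0000
Node (2,0) S=8.1862: V=(p*·25.0000+(1−p*)·25.0000)/1.01=24.7525; Δ=(25.0000−25.0000)/(9.2504−4.9936)=0.0000; B=V−Δ·S=24.7525
Node (2,1) S=15.1646: V=(p*·25.0000+(1−p*)·25.0000)/1.01=24.7525; Δ=(25.0000−25.0000)/(17.1360−9.2504)=0.0000; B=V−Δ·S=24.7525
Node (2,2) S=28.0918: V=(p*·0.0000+(1−p*)·25.0000)/1.01=5.7121; Δ=(0.0000−25.0000)/(31.7437−17.1360)=-1.7114; B=V−Δ·S=53.7890
Node (1,0) S=13.4200: V=(p*·24.7525+(1−p*)·24.7525)/1.01=24.5074; Δ=(24.7525−24.7525)/(15.1646−8.1862)=0.0000; B=V−Δ·S=24.5074
Node (1,1) S=24.8600: V=(p*·5.7121+(1−p*)·24.7525)/1.01=10.0060; Δ=(5.7121−24.7525)/(28.0918−15.1646)=-1.4729; B=V−Δ·S=46.6221
Node (0,0) S=22.0000: V=(p*·10.0060+(1−p*)·24.5074)/1.01=13.2203; Δ=(10.0060−24.5074)/(24.8600−13.4200)=-1.2676; B=V−Δ·S=41.1076
Root portfolio cost Δ·22+B reproduces V0=13.2203.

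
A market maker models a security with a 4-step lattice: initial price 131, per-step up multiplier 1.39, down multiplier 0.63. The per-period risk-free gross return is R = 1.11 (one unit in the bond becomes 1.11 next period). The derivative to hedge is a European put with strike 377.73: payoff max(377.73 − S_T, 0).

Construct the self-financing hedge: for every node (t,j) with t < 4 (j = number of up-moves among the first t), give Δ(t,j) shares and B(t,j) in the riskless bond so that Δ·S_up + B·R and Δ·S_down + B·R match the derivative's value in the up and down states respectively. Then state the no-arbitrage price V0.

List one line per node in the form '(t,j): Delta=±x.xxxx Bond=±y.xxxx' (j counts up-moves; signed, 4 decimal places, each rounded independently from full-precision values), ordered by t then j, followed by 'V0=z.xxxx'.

(0,0): Delta=-0.7941 Bond=233.5119
(1,0): Delta=-1.0000 Bond=276.1929
(1,1): Delta=-0.7396 Bond=249.2846
(2,0): Delta=-1.0000 Bond=306.5741
(2,1): Delta=-1.0000 Bond=306.5741
(2,2): Delta=-0.6708 Bond=259.2828
(3,0): Delta=-1.0000 Bond=340.2973
(3,1): Delta=-1.0000 Bond=340.2973
(3,2): Delta=-1.0000 Bond=340.2973
(3,3): Delta=-0.5838 Bond=257.1827
V0=129.4876

The replicating-portfolio and risk-neutral prices coincide; use p* = (1.11−0.63)/(1.39−0.63) = 0.6316 for the latter.
Terminal values V(4,·): V(4,0)=357.0936, V(4,1)=332.1989, V(4,2)=277.2726, V(4,3)=156.0859, V(4,4)=0.0000
Node (3,0) S=32.7562: V=(p*·332.1989+(1−p*)·357.0936)/1.11=307.5411; Δ=(332.1989−357.0936)/(45.5311−20.6364)=-1.0000; B=V−Δ·S=340.2973
Node (3,1) S=72.2715: V=(p*·277.2726+(1−p*)·332.1989)/1.11=268.0258; Δ=(277.2726−332.1989)/(100.4574−45.5311)=-1.0000; B=V−Δ·S=340.2973
Node (3,2) S=159.4562: V=(p*·156.0859+(1−p*)·277.2726)/1.11=180.8411; Δ=(156.0859−277.2726)/(221.6441−100.4574)=-1.0000; B=V−Δ·S=340.2973
Node (3,3) S=351.8161: V=(p*·0.0000+(1−p*)·156.0859)/1.11=51.8066; Δ=(0.0000−156.0859)/(489.0244−221.6441)=-0.5838; B=V−Δ·S=257.1827
Node (2,0) S=51.9939: V=(p*·268.0258+(1−p*)·307.5411)/1.11=254.5802; Δ=(268.0258−307.5411)/(72.2715−32.7562)=-1.0000; B=V−Δ·S=306.5741
Node (2,1) S=114.7167: V=(p*·180.8411+(1−p*)·268.0258)/1.11=191.8574; Δ=(180.8411−268.0258)/(159.4562−72.2715)=-1.0000; B=V−Δ·S=306.5741
Node (2,2) S=253.1051: V=(p*·51.8066+(1−p*)·180.8411)/1.11=89.5006; Δ=(51.8066−180.8411)/(351.8161−159.4562)=-0.6708; B=V−Δ·S=259.2828
Node (1,0) S=82.5300: V=(p*·191.8574+(1−p*)·254.5802)/1.11=193.6629; Δ=(191.8574−254.5802)/(114.7167−51.9939)=-1.0000; B=V−Δ·S=276.1929
Node (1,1) S=182.0900: V=(p*·89.5006+(1−p*)·191.8574)/1.11=114.6045; Δ=(89.5006−191.8574)/(253.1051−114.7167)=-0.7396; B=V−Δ·S=249.2846
Node (0,0) S=131.0000: V=(p*·114.6045+(1−p*)·193.6629)/1.11=129.4876; Δ=(114.6045−193.6629)/(182.0900−82.5300)=-0.7941; B=V−Δ·S=233.5119
Each (Δ,B) replicates both successor values, so the strategy is self-financing and V0 is arbitrage-free.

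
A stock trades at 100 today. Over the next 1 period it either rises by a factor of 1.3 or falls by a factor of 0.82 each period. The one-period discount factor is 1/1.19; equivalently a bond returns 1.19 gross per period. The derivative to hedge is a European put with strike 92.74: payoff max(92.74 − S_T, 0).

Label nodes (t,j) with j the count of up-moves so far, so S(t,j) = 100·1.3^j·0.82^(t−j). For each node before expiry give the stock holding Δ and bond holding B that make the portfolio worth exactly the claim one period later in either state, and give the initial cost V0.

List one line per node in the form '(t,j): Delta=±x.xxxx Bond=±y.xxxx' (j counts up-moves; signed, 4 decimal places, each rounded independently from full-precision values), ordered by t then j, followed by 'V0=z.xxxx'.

(0,0): Delta=-0.2237 Bond=24.4433
V0=2.0683

Since d<R<u, set p* = (R−d)/(u−d) = 0.7708; price each node as the discounted p*-expectation of its children.
Terminal values V(1,·): V(1,0)=10.7400, V(1,1)=0.0000
Node (0,0) S=100.0000: V=(p*·0.0000+(1−p*)·10.7400)/1.19=2.0683; Δ=(0.0000−10.7400)/(130.0000−82.0000)=-0.2237; B=V−Δ·S=24.4433
Self-financing check: at every node Δ·S+B equals the discounted successor values.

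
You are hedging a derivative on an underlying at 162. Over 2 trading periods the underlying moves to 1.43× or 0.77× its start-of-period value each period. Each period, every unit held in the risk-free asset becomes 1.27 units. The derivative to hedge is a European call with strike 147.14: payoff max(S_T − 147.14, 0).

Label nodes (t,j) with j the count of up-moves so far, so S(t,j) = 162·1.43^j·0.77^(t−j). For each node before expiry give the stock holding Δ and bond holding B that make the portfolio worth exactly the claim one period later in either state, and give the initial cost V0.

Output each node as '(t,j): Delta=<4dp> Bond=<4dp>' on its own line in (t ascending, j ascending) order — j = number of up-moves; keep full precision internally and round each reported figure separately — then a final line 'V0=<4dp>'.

No-arbitrage ⇒ martingale measure with p* = (R−d)/(u−d) = 0.7576.
At expiry t=2: V(2,0)=0.0000, V(2,1)=31.2382, V(2,2)=184.1338
Node (1,0) S=124.7400: V=(p*·31.2382+(1−p*)·0.0000)/1.27=18.6341; Δ=(31.2382−0.0000)/(178.3782−96.0498)=0.3794; B=V−Δ·S=-28.6965
Node (1,1) S=231.6600: V=(p*·184.1338+(1−p*)·31.2382)/1.27=115.8017; Δ=(184.1338−31.2382)/(331.2738−178.3782)=1.0000; B=V−Δ·S=-115.8583
Node (0,0) S=162.0000: V=(p*·115.8017+(1−p*)·18.6341)/1.27=72.6346; Δ=(115.8017−18.6341)/(231.6600−124.7400)=0.9088; B=V−Δ·S=-74.5891
Check: Δ(0,0)·S0 + B(0,0) = 72.6346 = V0.

(0,0): Delta=0.9088 Bond=-74.5891
(1,0): Delta=0.3794 Bond=-28.6965
(1,1): Delta=1.0000 Bond=-115.8583
V0=72.6346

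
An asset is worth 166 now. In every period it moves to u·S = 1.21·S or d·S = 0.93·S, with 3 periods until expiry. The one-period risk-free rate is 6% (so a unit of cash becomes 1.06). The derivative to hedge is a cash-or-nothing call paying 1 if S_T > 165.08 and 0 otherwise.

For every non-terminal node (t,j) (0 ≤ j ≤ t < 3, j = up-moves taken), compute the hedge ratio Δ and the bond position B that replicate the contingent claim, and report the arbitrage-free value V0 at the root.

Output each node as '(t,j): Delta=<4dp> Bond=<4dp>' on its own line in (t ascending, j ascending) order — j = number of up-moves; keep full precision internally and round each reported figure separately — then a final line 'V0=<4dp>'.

(0,0): Delta=0.0055 Bond=-0.2017
(1,0): Delta=0.0117 Bond=-1.1704
(1,1): Delta=0.0000 Bond=0.8900
(2,0): Delta=0.0249 Bond=-3.1334
(2,1): Delta=0.0000 Bond=0.9434
(2,2): Delta=0.0000 Bond=0.9434
V0=0.7105

Since d<R<u, set p* = (R−d)/(u−d) = 0.4643; price each node as the discounted p*-expectation of its children.
Terminal values V(3,·): V(3,0)=0.0000, V(3,1)=1.0000, V(3,2)=1.0000, V(3,3)=1.0000
  t=2,j=0: stock 143.5734 → up 173.7238 (V=1.0000), down 133.5233 (V=0.0000). Price 0.4380; hedge Δ=0.0249, bond B=-3.1334.
  t=2,j=1: stock 186.7998 → up 226.0278 (V=1.0000), down 173.7238 (V=1.0000). Price 0.9434; hedge Δ=0.0000, bond B=0.9434.
  t=2,j=2: stock 243.0406 → up 294.0791 (V=1.0000), down 226.0278 (V=1.0000). Price 0.9434; hedge Δ=0.0000, bond B=0.9434.
  t=1,j=0: stock 154.3800 → up 186.7998 (V=0.9434), down 143.5734 (V=0.4380). Price 0.6346; hedge Δ=0.0117, bond B=-1.1704.
  t=1,j=1: stock 200.8600 → up 243.0406 (V=0.9434), down 186.7998 (V=0.9434). Price 0.8900; hedge Δ=0.0000, bond B=0.8900.
  t=0,j=0: stock 166.0000 → up 200.8600 (V=0.8900), down 154.3800 (V=0.6346). Price 0.7105; hedge Δ=0.0055, bond B=-0.2017.
Root portfolio cost Δ·166+B reproduces V0=0.7105.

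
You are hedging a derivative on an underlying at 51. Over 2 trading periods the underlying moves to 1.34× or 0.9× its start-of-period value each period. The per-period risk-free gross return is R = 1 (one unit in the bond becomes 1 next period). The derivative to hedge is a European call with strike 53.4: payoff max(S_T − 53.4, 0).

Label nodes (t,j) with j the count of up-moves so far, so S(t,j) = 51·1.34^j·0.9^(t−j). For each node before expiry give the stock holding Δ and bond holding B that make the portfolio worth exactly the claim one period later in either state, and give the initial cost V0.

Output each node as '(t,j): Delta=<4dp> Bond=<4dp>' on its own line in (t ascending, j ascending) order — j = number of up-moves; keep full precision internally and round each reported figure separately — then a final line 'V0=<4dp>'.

(0,0): Delta=0.5837 Bond=-24.9485
(1,0): Delta=0.4014 Bond=-16.5805
(1,1): Delta=1.0000 Bond=-53.4000
V0=4.8190

Risk-neutral probability p* = (R−d)/(u−d) = (1−0.9)/(1.34−0.9) = 0.2273.
Terminal values V(2,·): V(2,0)=0.0000, V(2,1)=8.1060, V(2,2)=38.1756
Node (1,0) S=45.9000: V=(p*·8.1060+(1−p*)·0.0000)/1=1.8423; Δ=(8.1060−0.0000)/(61.5060−41.3100)=0.4014; B=V−Δ·S=-16.5805
Node (1,1) S=68.3400: V=(p*·38.1756+(1−p*)·8.1060)/1=14.9400; Δ=(38.1756−8.1060)/(91.5756−61.5060)=1.0000; B=V−Δ·S=-53.4000
Node (0,0) S=51.0000: V=(p*·14.9400+(1−p*)·1.8423)/1=4.8190; Δ=(14.9400−1.8423)/(68.3400−45.9000)=0.5837; B=V−Δ·S=-24.9485
The time-0 hedge costs 4.8190, which is the no-arbitrage price.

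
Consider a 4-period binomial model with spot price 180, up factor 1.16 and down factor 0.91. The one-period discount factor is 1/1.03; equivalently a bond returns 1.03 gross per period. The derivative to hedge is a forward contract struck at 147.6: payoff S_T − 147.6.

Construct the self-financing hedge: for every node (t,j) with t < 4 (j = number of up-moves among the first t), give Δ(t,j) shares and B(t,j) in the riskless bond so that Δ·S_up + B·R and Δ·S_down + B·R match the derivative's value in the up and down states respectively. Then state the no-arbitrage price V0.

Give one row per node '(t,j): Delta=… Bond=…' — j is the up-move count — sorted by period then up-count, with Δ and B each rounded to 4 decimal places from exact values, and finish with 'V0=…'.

(0,0): Delta=1.0000 Bond=-131.1407
(1,0): Delta=1.0000 Bond=-135.0749
(1,1): Delta=1.0000 Bond=-135.0749
(2,0): Delta=1.0000 Bond=-139.1272
(2,1): Delta=1.0000 Bond=-139.1272
(2,2): Delta=1.0000 Bond=-139.1272
(3,0): Delta=1.0000 Bond=-143.3010
(3,1): Delta=1.0000 Bond=-143.3010
(3,2): Delta=1.0000 Bond=-143.3010
(3,3): Delta=1.0000 Bond=-143.3010
V0=48.8593

Since d<R<u, set p* = (R−d)/(u−d) = 0.4800; price each node as the discounted p*-expectation of its children.
Payoff layer (t=4): V(4,0)=-24.1651, V(4,1)=9.7456, V(4,2)=52.9724, V(4,3)=108.0748, V(4,4)=178.3151
Node (3,0) S=135.6428: V=(p*·9.7456+(1−p*)·-24.1651)/1.03=-7.6582; Δ=(9.7456−-24.1651)/(157.3456−123.4349)=1.0000; B=V−Δ·S=-143.3010
Node (3,1) S=172.9073: V=(p*·52.9724+(1−p*)·9.7456)/1.03=29.6063; Δ=(52.9724−9.7456)/(200.5724−157.3456)=1.0000; B=V−Δ·S=-143.3010
Node (3,2) S=220.4093: V=(p*·108.0748+(1−p*)·52.9724)/1.03=77.1083; Δ=(108.0748−52.9724)/(255.6748−200.5724)=1.0000; B=V−Δ·S=-143.3010
Node (3,3) S=280.9613: V=(p*·178.3151+(1−p*)·108.0748)/1.03=137.6603; Δ=(178.3151−108.0748)/(325.9151−255.6748)=1.0000; B=V−Δ·S=-143.3010
Node (2,0) S=149.0580: V=(p*·29.6063+(1−p*)·-7.6582)/1.03=9.9308; Δ=(29.6063−-7.6582)/(172.9073−135.6428)=1.0000; B=V−Δ·S=-139.1272
Node (2,1) S=190.0080: V=(p*·77.1083+(1−p*)·29.6063)/1.03=50.8808; Δ=(77.1083−29.6063)/(220.4093−172.9073)=1.0000; B=V−Δ·S=-139.1272
Node (2,2) S=242.2080: V=(p*·137.6603+(1−p*)·77.1083)/1.03=103.0808; Δ=(137.6603−77.1083)/(280.9613−220.4093)=1.0000; B=V−Δ·S=-139.1272
Node (1,0) S=163.8000: V=(p*·50.8808+(1−p*)·9.9308)/1.03=28.7251; Δ=(50.8808−9.9308)/(190.0080−149.0580)=1.0000; B=V−Δ·S=-135.0749
Node (1,1) S=208.8000: V=(p*·103.0808+(1−p*)·50.8808)/1.03=73.7251; Δ=(103.0808−50.8808)/(242.2080−190.0080)=1.0000; B=V−Δ·S=-135.0749
Node (0,0) S=180.0000: V=(p*·73.7251+(1−p*)·28.7251)/1.03=48.8593; Δ=(73.7251−28.7251)/(208.8000−163.8000)=1.0000; B=V−Δ·S=-131.1407
Self-financing check: at every node Δ·S+B equals the discounted successor values.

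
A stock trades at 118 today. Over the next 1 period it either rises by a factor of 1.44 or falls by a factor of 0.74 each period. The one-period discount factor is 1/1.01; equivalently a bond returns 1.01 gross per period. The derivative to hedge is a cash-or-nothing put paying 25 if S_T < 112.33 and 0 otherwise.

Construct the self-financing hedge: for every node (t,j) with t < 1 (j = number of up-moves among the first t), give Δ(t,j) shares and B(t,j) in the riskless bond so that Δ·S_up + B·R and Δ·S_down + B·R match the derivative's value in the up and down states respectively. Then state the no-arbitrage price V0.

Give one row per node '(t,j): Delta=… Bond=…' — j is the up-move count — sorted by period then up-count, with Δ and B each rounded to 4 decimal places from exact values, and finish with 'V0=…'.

(0,0): Delta=-0.3027 Bond=50.9194
V0=15.2051

Risk-neutral probability p* = (R−d)/(u−d) = (1.01−0.74)/(1.44−0.74) = 0.3857.
At expiry t=1: V(1,0)=25.0000, V(1,1)=0.0000
Node (0,0) S=118.0000: V=(p*·0.0000+(1−p*)·25.0000)/1.01=15.2051; Δ=(0.0000−25.0000)/(169.9200−87.3200)=-0.3027; B=V−Δ·S=50.9194
Root portfolio cost Δ·118+B reproduces V0=15.2051.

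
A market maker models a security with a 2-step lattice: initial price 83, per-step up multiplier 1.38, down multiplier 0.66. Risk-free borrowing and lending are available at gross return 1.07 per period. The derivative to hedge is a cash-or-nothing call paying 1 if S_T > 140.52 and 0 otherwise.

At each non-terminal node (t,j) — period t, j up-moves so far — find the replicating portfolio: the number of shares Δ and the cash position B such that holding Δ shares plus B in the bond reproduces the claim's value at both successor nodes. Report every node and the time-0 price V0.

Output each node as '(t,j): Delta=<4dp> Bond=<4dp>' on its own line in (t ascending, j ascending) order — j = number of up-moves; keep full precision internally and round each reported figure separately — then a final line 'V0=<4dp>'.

(0,0): Delta=0.0089 Bond=-0.4559
(1,0): Delta=0.0000 Bond=0.0000
(1,1): Delta=0.0121 Bond=-0.8567
V0=0.2832

No-arbitrage ⇒ martingale measure with p* = (R−d)/(u−d) = 0.5694.
Payoff layer (t=2): V(2,0)=0.0000, V(2,1)=0.0000, V(2,2)=1.0000
  t=1,j=0: stock 54.7800 → up 75.5964 (V=0.0000), down 36.1548 (V=0.0000). Price 0.0000; hedge Δ=0.0000, bond B=0.0000.
  t=1,j=1: stock 114.5400 → up 158.0652 (V=1.0000), down 75.5964 (V=0.0000). Price 0.5322; hedge Δ=0.0121, bond B=-0.8567.
  t=0,j=0: stock 83.0000 → up 114.5400 (V=0.5322), down 54.7800 (V=0.0000). Price 0.2832; hedge Δ=0.0089, bond B=-0.4559.
The time-0 hedge costs 0.2832, which is the no-arbitrage price.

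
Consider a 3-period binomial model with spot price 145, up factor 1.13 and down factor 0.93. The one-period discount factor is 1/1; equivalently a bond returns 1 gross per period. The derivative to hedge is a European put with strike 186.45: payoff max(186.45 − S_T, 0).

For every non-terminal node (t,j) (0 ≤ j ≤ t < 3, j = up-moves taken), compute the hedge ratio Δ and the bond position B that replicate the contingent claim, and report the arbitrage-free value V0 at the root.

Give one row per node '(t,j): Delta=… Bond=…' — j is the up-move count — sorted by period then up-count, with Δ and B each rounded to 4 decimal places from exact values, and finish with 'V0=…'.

(0,0): Delta=-0.9038 Bond=173.4796
(1,0): Delta=-1.0000 Bond=186.4500
(1,1): Delta=-0.7568 Bond=149.3917
(2,0): Delta=-1.0000 Bond=186.4500
(2,1): Delta=-1.0000 Bond=186.4500
(2,2): Delta=-0.3851 Bond=80.5692
V0=42.4263

Risk-neutral probability p* = (R−d)/(u−d) = (1−0.93)/(1.13−0.93) = 0.3500.
Terminal values V(3,·): V(3,0)=69.8182, V(3,1)=44.7361, V(3,2)=14.2600, V(3,3)=0.0000
(2,0): S=125.4105. Δ = (V_up−V_dn)/(S_up−S_dn) = (44.7361−69.8182)/(141.7139−116.6318) = -1.0000. V = [p*·44.7361 + (1−p*)·69.8182]/1 = 61.0395. B = V − Δ·S = 186.4500.
(2,1): S=152.3805. Δ = (V_up−V_dn)/(S_up−S_dn) = (14.2600−44.7361)/(172.1900−141.7139) = -1.0000. V = [p*·14.2600 + (1−p*)·44.7361]/1 = 34.0695. B = V − Δ·S = 186.4500.
(2,2): S=185.1505. Δ = (V_up−V_dn)/(S_up−S_dn) = (0.0000−14.2600)/(209.2201−172.1900) = -0.3851. V = [p*·0.0000 + (1−p*)·14.2600]/1 = 9.2690. B = V − Δ·S = 80.5692.
(1,0): S=134.8500. Δ = (V_up−V_dn)/(S_up−S_dn) = (34.0695−61.0395)/(152.3805−125.4105) = -1.0000. V = [p*·34.0695 + (1−p*)·61.0395]/1 = 51.6000. B = V − Δ·S = 186.4500.
(1,1): S=163.8500. Δ = (V_up−V_dn)/(S_up−S_dn) = (9.2690−34.0695)/(185.1505−152.3805) = -0.7568. V = [p*·9.2690 + (1−p*)·34.0695]/1 = 25.3893. B = V − Δ·S = 149.3917.
(0,0): S=145.0000. Δ = (V_up−V_dn)/(S_up−S_dn) = (25.3893−51.6000)/(163.8500−134.8500) = -0.9038. V = [p*·25.3893 + (1−p*)·51.6000]/1 = 42.4263. B = V − Δ·S = 173.4796.
Check: Δ(0,0)·S0 + B(0,0) = 42.4263 = V0.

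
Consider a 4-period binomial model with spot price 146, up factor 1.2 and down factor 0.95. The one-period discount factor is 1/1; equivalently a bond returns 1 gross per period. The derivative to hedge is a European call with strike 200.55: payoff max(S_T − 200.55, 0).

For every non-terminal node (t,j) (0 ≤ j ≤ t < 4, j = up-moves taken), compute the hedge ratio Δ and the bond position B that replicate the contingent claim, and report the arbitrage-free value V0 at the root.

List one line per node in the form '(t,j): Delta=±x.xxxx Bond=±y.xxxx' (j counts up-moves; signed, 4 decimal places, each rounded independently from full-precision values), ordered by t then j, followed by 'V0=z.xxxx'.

(0,0): Delta=0.1167 Bond=-15.8767
(1,0): Delta=0.0451 Bond=-5.9468
(1,1): Delta=0.3434 Bond=-55.5963
(2,0): Delta=0.0000 Bond=0.0000
(2,1): Delta=0.1880 Bond=-29.7339
(2,2): Delta=0.8355 Bond=-159.0457
(3,0): Delta=0.0000 Bond=0.0000
(3,1): Delta=0.0000 Bond=0.0000
(3,2): Delta=0.7835 Bond=-148.6697
(3,3): Delta=1.0000 Bond=-200.5500
V0=1.1651

No-arbitrage ⇒ martingale measure with p* = (R−d)/(u−d) = 0.2000.
Terminal payoffs: V(4,0)=0.0000, V(4,1)=0.0000, V(4,2)=0.0000, V(4,3)=39.1236, V(4,4)=102.1956
Node (3,0) S=125.1767: V=(p*·0.0000+(1−p*)·0.0000)/1=0.0000; Δ=(0.0000−0.0000)/(150.2121−118.9179)=0.0000; B=V−Δ·S=0.0000
Node (3,1) S=158.1180: V=(p*·0.0000+(1−p*)·0.0000)/1=0.0000; Δ=(0.0000−0.0000)/(189.7416−150.2121)=0.0000; B=V−Δ·S=0.0000
Node (3,2) S=199.7280: V=(p*·39.1236+(1−p*)·0.0000)/1=7.8247; Δ=(39.1236−0.0000)/(239.6736−189.7416)=0.7835; B=V−Δ·S=-148.6697
Node (3,3) S=252.2880: V=(p*·102.1956+(1−p*)·39.1236)/1=51.7380; Δ=(102.1956−39.1236)/(302.7456−239.6736)=1.0000; B=V−Δ·S=-200.5500
Node (2,0) S=131.7650: V=(p*·0.0000+(1−p*)·0.0000)/1=0.0000; Δ=(0.0000−0.0000)/(158.1180−125.1767)=0.0000; B=V−Δ·S=0.0000
Node (2,1) S=166.4400: V=(p*·7.8247+(1−p*)·0.0000)/1=1.5649; Δ=(7.8247−0.0000)/(199.7280−158.1180)=0.1880; B=V−Δ·S=-29.7339
Node (2,2) S=210.2400: V=(p*·51.7380+(1−p*)·7.8247)/1=16.6074; Δ=(51.7380−7.8247)/(252.2880−199.7280)=0.8355; B=V−Δ·S=-159.0457
Node (1,0) S=138.7000: V=(p*·1.5649+(1−p*)·0.0000)/1=0.3130; Δ=(1.5649−0.0000)/(166.4400−131.7650)=0.0451; B=V−Δ·S=-5.9468
Node (1,1) S=175.2000: V=(p*·16.6074+(1−p*)·1.5649)/1=4.5734; Δ=(16.6074−1.5649)/(210.2400−166.4400)=0.3434; B=V−Δ·S=-55.5963
Node (0,0) S=146.0000: V=(p*·4.5734+(1−p*)·0.3130)/1=1.1651; Δ=(4.5734−0.3130)/(175.2000−138.7000)=0.1167; B=V−Δ·S=-15.8767
The time-0 hedge costs 1.1651, which is the no-arbitrage price.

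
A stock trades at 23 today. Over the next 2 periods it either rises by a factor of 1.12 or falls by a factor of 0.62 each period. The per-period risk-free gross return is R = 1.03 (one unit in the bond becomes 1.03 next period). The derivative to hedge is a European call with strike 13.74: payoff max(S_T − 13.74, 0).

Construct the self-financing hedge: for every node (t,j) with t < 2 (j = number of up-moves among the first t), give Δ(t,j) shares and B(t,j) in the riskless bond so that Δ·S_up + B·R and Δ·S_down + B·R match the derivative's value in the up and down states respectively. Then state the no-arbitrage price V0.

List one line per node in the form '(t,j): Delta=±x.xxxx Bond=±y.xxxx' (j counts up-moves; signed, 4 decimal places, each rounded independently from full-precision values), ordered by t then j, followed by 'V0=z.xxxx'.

No-arbitrage ⇒ martingale measure with p* = (R−d)/(u−d) = 0.8200.
Terminal values V(2,·): V(2,0)=0.0000, V(2,1)=2.2312, V(2,2)=15.1112
Node (1,0) S=14.2600: V=(p*·2.2312+(1−p*)·0.0000)/1.03=1.7763; Δ=(2.2312−0.0000)/(15.9712−8.8412)=0.3129; B=V−Δ·S=-2.6861
Node (1,1) S=25.7600: V=(p*·15.1112+(1−p*)·2.2312)/1.03=12.4202; Δ=(15.1112−2.2312)/(28.8512−15.9712)=1.0000; B=V−Δ·S=-13.3398
Node (0,0) S=23.0000: V=(p*·12.4202+(1−p*)·1.7763)/1.03=10.1983; Δ=(12.4202−1.7763)/(25.7600−14.2600)=0.9256; B=V−Δ·S=-11.0895
The time-0 hedge costs 10.1983, which is the no-arbitrage price.

(0,0): Delta=0.9256 Bond=-11.0895
(1,0): Delta=0.3129 Bond=-2.6861
(1,1): Delta=1.0000 Bond=-13.3398
V0=10.1983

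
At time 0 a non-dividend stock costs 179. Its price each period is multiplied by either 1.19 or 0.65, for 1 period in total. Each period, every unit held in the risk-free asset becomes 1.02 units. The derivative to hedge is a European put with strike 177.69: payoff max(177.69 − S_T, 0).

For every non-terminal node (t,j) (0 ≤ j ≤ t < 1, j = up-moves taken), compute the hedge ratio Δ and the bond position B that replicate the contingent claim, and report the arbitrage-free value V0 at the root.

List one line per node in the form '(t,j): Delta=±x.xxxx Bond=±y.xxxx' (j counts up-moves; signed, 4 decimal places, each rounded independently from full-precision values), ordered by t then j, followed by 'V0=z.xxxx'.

No-arbitrage ⇒ martingale measure with p* = (R−d)/(u−d) = 0.6852.
Terminal payoffs: V(1,0)=61.3400, V(1,1)=0.0000
Node (0,0) S=179.0000: V=(p*·0.0000+(1−p*)·61.3400)/1.02=18.9321; Δ=(0.0000−61.3400)/(213.0100−116.3500)=-0.6346; B=V−Δ·S=132.5247
Check: Δ(0,0)·S0 + B(0,0) = 18.9321 = V0.

(0,0): Delta=-0.6346 Bond=132.5247
V0=18.9321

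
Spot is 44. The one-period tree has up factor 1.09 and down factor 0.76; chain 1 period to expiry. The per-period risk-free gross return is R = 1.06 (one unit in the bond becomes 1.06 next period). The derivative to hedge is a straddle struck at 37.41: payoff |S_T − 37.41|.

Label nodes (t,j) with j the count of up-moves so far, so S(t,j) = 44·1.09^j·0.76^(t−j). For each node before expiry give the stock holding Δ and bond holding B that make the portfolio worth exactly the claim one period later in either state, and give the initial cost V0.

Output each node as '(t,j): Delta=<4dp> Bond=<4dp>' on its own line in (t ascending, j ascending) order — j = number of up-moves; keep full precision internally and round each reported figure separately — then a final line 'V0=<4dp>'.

(0,0): Delta=0.4532 Bond=-10.5509
V0=9.3885

Under the risk-neutral measure, an up-move has probability p* = (R−d)/(u−d) = 0.9091 and values discount at R = 1.06.
Payoff layer (t=1): V(1,0)=3.9700, V(1,1)=10.5500
  t=0,j=0: stock 44.0000 → up 47.9600 (V=10.5500), down 33.4400 (V=3.9700). Price 9.3885; hedge Δ=0.4532, bond B=-10.5509.
Root portfolio cost Δ·44+B reproduces V0=9.3885.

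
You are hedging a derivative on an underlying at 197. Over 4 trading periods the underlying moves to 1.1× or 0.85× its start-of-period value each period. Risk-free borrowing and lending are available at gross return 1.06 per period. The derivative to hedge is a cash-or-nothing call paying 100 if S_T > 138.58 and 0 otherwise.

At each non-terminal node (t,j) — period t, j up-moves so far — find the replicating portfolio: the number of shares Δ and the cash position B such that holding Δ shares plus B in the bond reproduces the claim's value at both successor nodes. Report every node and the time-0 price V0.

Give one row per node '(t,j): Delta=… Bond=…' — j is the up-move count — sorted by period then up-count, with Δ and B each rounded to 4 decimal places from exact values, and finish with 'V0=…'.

Under the risk-neutral measure, an up-move has probability p* = (R−d)/(u−d) = 0.8400 and values discount at R = 1.06.
Terminal values V(4,·): V(4,0)=0.0000, V(4,1)=0.0000, V(4,2)=100.0000, V(4,3)=100.0000, V(4,4)=100.0000
(3,0): S=120.9826. Δ = (V_up−V_dn)/(S_up−S_dn) = (0.0000−0.0000)/(133.0809−102.8352) = 0.0000. V = [p*·0.0000 + (1−p*)·0.0000]/1.06 = 0.0000. B = V − Δ·S = 0.0000.
(3,1): S=156.5658. Δ = (V_up−V_dn)/(S_up−S_dn) = (100.0000−0.0000)/(172.2223−133.0809) = 2.5548. V = [p*·100.0000 + (1−p*)·0.0000]/1.06 = 79.2453. B = V − Δ·S = -320.7547.
(3,2): S=202.6145. Δ = (V_up−V_dn)/(S_up−S_dn) = (100.0000−100.0000)/(222.8760−172.2223) = 0.0000. V = [p*·100.0000 + (1−p*)·100.0000]/1.06 = 94.3396. B = V − Δ·S = 94.3396.
(3,3): S=262.2070. Δ = (V_up−V_dn)/(S_up−S_dn) = (100.0000−100.0000)/(288.4277−222.8760) = 0.0000. V = [p*·100.0000 + (1−p*)·100.0000]/1.06 = 94.3396. B = V − Δ·S = 94.3396.
(2,0): S=142.3325. Δ = (V_up−V_dn)/(S_up−S_dn) = (79.2453−0.0000)/(156.5657−120.9826) = 2.2270. V = [p*·79.2453 + (1−p*)·0.0000]/1.06 = 62.7981. B = V − Δ·S = -254.1830.
(2,1): S=184.1950. Δ = (V_up−V_dn)/(S_up−S_dn) = (94.3396−79.2453)/(202.6145−156.5658) = 0.3278. V = [p*·94.3396 + (1−p*)·79.2453]/1.06 = 86.7213. B = V − Δ·S = 26.3439.
(2,2): S=238.3700. Δ = (V_up−V_dn)/(S_up−S_dn) = (94.3396−94.3396)/(262.2070−202.6145) = 0.0000. V = [p*·94.3396 + (1−p*)·94.3396]/1.06 = 88.9996. B = V − Δ·S = 88.9996.
(1,0): S=167.4500. Δ = (V_up−V_dn)/(S_up−S_dn) = (86.7213−62.7981)/(184.1950−142.3325) = 0.5715. V = [p*·86.7213 + (1−p*)·62.7981]/1.06 = 78.2015. B = V − Δ·S = -17.4909.
(1,1): S=216.7000. Δ = (V_up−V_dn)/(S_up−S_dn) = (88.9996−86.7213)/(238.3700−184.1950) = 0.0421. V = [p*·88.9996 + (1−p*)·86.7213]/1.06 = 83.6180. B = V − Δ·S = 74.5045.
(0,0): S=197.0000. Δ = (V_up−V_dn)/(S_up−S_dn) = (83.6180−78.2015)/(216.7000−167.4500) = 0.1100. V = [p*·83.6180 + (1−p*)·78.2015]/1.06 = 78.0673. B = V − Δ·S = 56.4011.
Self-financing check: at every node Δ·S+B equals the discounted successor values.

(0,0): Delta=0.1100 Bond=56.4011
(1,0): Delta=0.5715 Bond=-17.4909
(1,1): Delta=0.0421 Bond=74.5045
(2,0): Delta=2.2270 Bond=-254.1830
(2,1): Delta=0.3278 Bond=26.3439
(2,2): Delta=0.0000 Bond=88.9996
(3,0): Delta=0.0000 Bond=0.0000
(3,1): Delta=2.5548 Bond=-320.7547
(3,2): Delta=0.0000 Bond=94.3396
(3,3): Delta=0.0000 Bond=94.3396
V0=78.0673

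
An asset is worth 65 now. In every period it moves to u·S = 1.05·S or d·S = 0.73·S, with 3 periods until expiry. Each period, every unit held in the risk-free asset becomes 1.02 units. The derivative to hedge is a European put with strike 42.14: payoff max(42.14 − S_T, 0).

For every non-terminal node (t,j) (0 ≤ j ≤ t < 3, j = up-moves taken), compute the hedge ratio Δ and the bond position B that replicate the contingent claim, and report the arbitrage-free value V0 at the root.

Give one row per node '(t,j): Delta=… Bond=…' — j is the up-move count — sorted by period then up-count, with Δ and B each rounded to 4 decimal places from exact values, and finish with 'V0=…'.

Since d<R<u, set p* = (R−d)/(u−d) = 0.9062; price each node as the discounted p*-expectation of its children.
Payoff layer (t=3): V(3,0)=16.8539, V(3,1)=5.7696, V(3,2)=0.0000, V(3,3)=0.0000
Node (2,0) S=34.6385: V=(p*·5.7696+(1−p*)·16.8539)/1.02=6.6752; Δ=(5.7696−16.8539)/(36.3704−25.2861)=-1.0000; B=V−Δ·S=41.3137
Node (2,1) S=49.8225: V=(p*·0.0000+(1−p*)·5.7696)/1.02=0.5303; Δ=(0.0000−5.7696)/(52.3136−36.3704)=-0.3619; B=V−Δ·S=18.5602
Node (2,2) S=71.6625: V=(p*·0.0000+(1−p*)·0.0000)/1.02=0.0000; Δ=(0.0000−0.0000)/(75.2456−52.3136)=0.0000; B=V−Δ·S=0.0000
Node (1,0) S=47.4500: V=(p*·0.5303+(1−p*)·6.6752)/1.02=1.0847; Δ=(0.5303−6.6752)/(49.8225−34.6385)=-0.4047; B=V−Δ·S=20.2876
Node (1,1) S=68.2500: V=(p*·0.0000+(1−p*)·0.5303)/1.02=0.0487; Δ=(0.0000−0.5303)/(71.6625−49.8225)=-0.0243; B=V−Δ·S=1.7059
Node (0,0) S=65.0000: V=(p*·0.0487+(1−p*)·1.0847)/1.02=0.1430; Δ=(0.0487−1.0847)/(68.2500−47.4500)=-0.0498; B=V−Δ·S=3.3803
Root portfolio cost Δ·65+B reproduces V0=0.1430.

(0,0): Delta=-0.0498 Bond=3.3803
(1,0): Delta=-0.4047 Bond=20.2876
(1,1): Delta=-0.0243 Bond=1.7059
(2,0): Delta=-1.0000 Bond=41.3137
(2,1): Delta=-0.3619 Bond=18.5602
(2,2): Delta=0.0000 Bond=0.0000
V0=0.1430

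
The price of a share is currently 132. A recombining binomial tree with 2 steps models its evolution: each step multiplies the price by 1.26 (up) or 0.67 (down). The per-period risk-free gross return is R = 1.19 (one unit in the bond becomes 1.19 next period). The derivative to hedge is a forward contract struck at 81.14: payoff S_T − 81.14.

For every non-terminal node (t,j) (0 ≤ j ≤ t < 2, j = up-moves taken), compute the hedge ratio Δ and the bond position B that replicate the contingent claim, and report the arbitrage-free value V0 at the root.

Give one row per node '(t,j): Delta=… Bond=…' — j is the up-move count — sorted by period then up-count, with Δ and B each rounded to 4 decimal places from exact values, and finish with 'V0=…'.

Since d<R<u, set p* = (R−d)/(u−d) = 0.8814; price each node as the discounted p*-expectation of its children.
Terminal values V(2,·): V(2,0)=-21.8852, V(2,1)=30.2944, V(2,2)=128.4232
  t=1,j=0: stock 88.4400 → up 111.4344 (V=30.2944), down 59.2548 (V=-21.8852). Price 20.2551; hedge Δ=1.0000, bond B=-68.1849.
  t=1,j=1: stock 166.3200 → up 209.5632 (V=128.4232), down 111.4344 (V=30.2944). Price 98.1351; hedge Δ=1.0000, bond B=-68.1849.
  t=0,j=0: stock 132.0000 → up 166.3200 (V=98.1351), down 88.4400 (V=20.2551). Price 74.7018; hedge Δ=1.0000, bond B=-57.2982.
Each (Δ,B) replicates both successor values, so the strategy is self-financing and V0 is arbitrage-free.

(0,0): Delta=1.0000 Bond=-57.2982
(1,0): Delta=1.0000 Bond=-68.1849
(1,1): Delta=1.0000 Bond=-68.1849
V0=74.7018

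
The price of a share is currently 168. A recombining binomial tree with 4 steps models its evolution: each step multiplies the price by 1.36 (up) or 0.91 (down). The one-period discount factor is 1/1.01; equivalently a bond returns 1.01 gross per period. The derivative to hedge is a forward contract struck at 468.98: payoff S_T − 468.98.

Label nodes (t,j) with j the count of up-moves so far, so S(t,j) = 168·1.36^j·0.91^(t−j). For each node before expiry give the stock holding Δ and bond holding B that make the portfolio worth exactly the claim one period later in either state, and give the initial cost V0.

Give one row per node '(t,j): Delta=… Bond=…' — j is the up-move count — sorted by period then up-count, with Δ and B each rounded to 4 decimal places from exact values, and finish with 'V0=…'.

Since d<R<u, set p* = (R−d)/(u−d) = 0.2222; price each node as the discounted p*-expectation of its children.
Terminal payoffs: V(4,0)=-353.7741, V(4,1)=-296.8041, V(4,2)=-211.6622, V(4,3)=-84.4171, V(4,4)=105.7514
(3,0): S=126.5999. Δ = (V_up−V_dn)/(S_up−S_dn) = (-296.8041−-353.7741)/(172.1759−115.2059) = 1.0000. V = [p*·-296.8041 + (1−p*)·-353.7741]/1.01 = -337.7367. B = V − Δ·S = -464.3366.
(3,1): S=189.2043. Δ = (V_up−V_dn)/(S_up−S_dn) = (-211.6622−-296.8041)/(257.3178−172.1759) = 1.0000. V = [p*·-211.6622 + (1−p*)·-296.8041]/1.01 = -275.1323. B = V − Δ·S = -464.3366.
(3,2): S=282.7668. Δ = (V_up−V_dn)/(S_up−S_dn) = (-84.4171−-211.6622)/(384.5629−257.3178) = 1.0000. V = [p*·-84.4171 + (1−p*)·-211.6622]/1.01 = -181.5698. B = V − Δ·S = -464.3366.
(3,3): S=422.5966. Δ = (V_up−V_dn)/(S_up−S_dn) = (105.7514−-84.4171)/(574.7314−384.5629) = 1.0000. V = [p*·105.7514 + (1−p*)·-84.4171]/1.01 = -41.7400. B = V − Δ·S = -464.3366.
(2,0): S=139.1208. Δ = (V_up−V_dn)/(S_up−S_dn) = (-275.1323−-337.7367)/(189.2043−126.5999) = 1.0000. V = [p*·-275.1323 + (1−p*)·-337.7367]/1.01 = -320.6184. B = V − Δ·S = -459.7392.
(2,1): S=207.9168. Δ = (V_up−V_dn)/(S_up−S_dn) = (-181.5698−-275.1323)/(282.7668−189.2043) = 1.0000. V = [p*·-181.5698 + (1−p*)·-275.1323]/1.01 = -251.8224. B = V − Δ·S = -459.7392.
(2,2): S=310.7328. Δ = (V_up−V_dn)/(S_up−S_dn) = (-41.7400−-181.5698)/(422.5966−282.7668) = 1.0000. V = [p*·-41.7400 + (1−p*)·-181.5698]/1.01 = -149.0064. B = V − Δ·S = -459.7392.
(1,0): S=152.8800. Δ = (V_up−V_dn)/(S_up−S_dn) = (-251.8224−-320.6184)/(207.9168−139.1208) = 1.0000. V = [p*·-251.8224 + (1−p*)·-320.6184]/1.01 = -302.3074. B = V − Δ·S = -455.1874.
(1,1): S=228.4800. Δ = (V_up−V_dn)/(S_up−S_dn) = (-149.0064−-251.8224)/(310.7328−207.9168) = 1.0000. V = [p*·-149.0064 + (1−p*)·-251.8224]/1.01 = -226.7074. B = V − Δ·S = -455.1874.
(0,0): S=168.0000. Δ = (V_up−V_dn)/(S_up−S_dn) = (-226.7074−-302.3074)/(228.4800−152.8800) = 1.0000. V = [p*·-226.7074 + (1−p*)·-302.3074]/1.01 = -282.6806. B = V − Δ·S = -450.6806.
Self-financing check: at every node Δ·S+B equals the discounted successor values.

(0,0): Delta=1.0000 Bond=-450.6806
(1,0): Delta=1.0000 Bond=-455.1874
(1,1): Delta=1.0000 Bond=-455.1874
(2,0): Delta=1.0000 Bond=-459.7392
(2,1): Delta=1.0000 Bond=-459.7392
(2,2): Delta=1.0000 Bond=-459.7392
(3,0): Delta=1.0000 Bond=-464.3366
(3,1): Delta=1.0000 Bond=-464.3366
(3,2): Delta=1.0000 Bond=-464.3366
(3,3): Delta=1.0000 Bond=-464.3366
V0=-282.6806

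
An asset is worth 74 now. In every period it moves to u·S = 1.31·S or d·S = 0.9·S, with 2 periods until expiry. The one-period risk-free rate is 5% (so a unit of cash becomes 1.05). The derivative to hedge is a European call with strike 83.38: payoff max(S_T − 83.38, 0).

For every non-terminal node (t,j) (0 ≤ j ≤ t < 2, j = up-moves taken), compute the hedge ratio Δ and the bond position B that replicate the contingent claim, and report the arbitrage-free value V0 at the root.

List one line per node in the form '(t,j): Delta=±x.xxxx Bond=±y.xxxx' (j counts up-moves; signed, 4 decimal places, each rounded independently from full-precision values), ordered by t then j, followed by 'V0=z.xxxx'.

(0,0): Delta=0.5334 Bond=-32.5501
(1,0): Delta=0.1416 Bond=-8.0822
(1,1): Delta=1.0000 Bond=-79.4095
V0=6.9217

Under the risk-neutral measure, an up-move has probability p* = (R−d)/(u−d) = 0.3659 and values discount at R = 1.05.
Terminal payoffs: V(2,0)=0.0000, V(2,1)=3.8660, V(2,2)=43.6114
  t=1,j=0: stock 66.6000 → up 87.2460 (V=3.8660), down 59.9400 (V=0.0000). Price 1.3470; hedge Δ=0.1416, bond B=-8.0822.
  t=1,j=1: stock 96.9400 → up 126.9914 (V=43.6114), down 87.2460 (V=3.8660). Price 17.5305; hedge Δ=1.0000, bond B=-79.4095.
  t=0,j=0: stock 74.0000 → up 96.9400 (V=17.5305), down 66.6000 (V=1.3470). Price 6.9217; hedge Δ=0.5334, bond B=-32.5501.
The time-0 hedge costs 6.9217, which is the no-arbitrage price.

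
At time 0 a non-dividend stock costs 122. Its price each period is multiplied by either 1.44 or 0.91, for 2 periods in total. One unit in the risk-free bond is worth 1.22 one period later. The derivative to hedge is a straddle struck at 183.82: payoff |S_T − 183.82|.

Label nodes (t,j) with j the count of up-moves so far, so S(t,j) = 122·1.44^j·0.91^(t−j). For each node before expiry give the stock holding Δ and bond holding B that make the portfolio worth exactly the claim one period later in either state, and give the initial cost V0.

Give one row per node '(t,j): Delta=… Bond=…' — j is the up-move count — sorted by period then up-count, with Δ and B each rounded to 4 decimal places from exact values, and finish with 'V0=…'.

(0,0): Delta=0.0256 Bond=30.1738
(1,0): Delta=-1.0000 Bond=150.6721
(1,1): Delta=0.4855 Bond=-43.9919
V0=33.2948

The replicating-portfolio and risk-neutral prices coincide; use p* = (1.22−0.91)/(1.44−0.91) = 0.5849 for the latter.
Payoff layer (t=2): V(2,0)=82.7918, V(2,1)=23.9512, V(2,2)=69.1592
Node (1,0) S=111.0200: V=(p*·23.9512+(1−p*)·82.7918)/1.22=39.6521; Δ=(23.9512−82.7918)/(159.8688−101.0282)=-1.0000; B=V−Δ·S=150.6721
Node (1,1) S=175.6800: V=(p*·69.1592+(1−p*)·23.9512)/1.22=41.3062; Δ=(69.1592−23.9512)/(252.9792−159.8688)=0.4855; B=V−Δ·S=-43.9919
Node (0,0) S=122.0000: V=(p*·41.3062+(1−p*)·39.6521)/1.22=33.2948; Δ=(41.3062−39.6521)/(175.6800−111.0200)=0.0256; B=V−Δ·S=30.1738
Root portfolio cost Δ·122+B reproduces V0=33.2948.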